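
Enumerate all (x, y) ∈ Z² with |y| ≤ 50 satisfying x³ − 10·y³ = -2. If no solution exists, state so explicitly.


The equation is x³ - 10y³ = -2. For fixed y, x³ = 10·y³ − 2, so a solution requires the RHS to be a perfect cube.
Strategy: iterate y from -50 to 50, compute RHS = 10·y³ − 2, and check whether it is a (positive or negative) perfect cube.
Check small values of y:
  y = 0: RHS = -2 is not a perfect cube.
  y = 1: RHS = 8 = (2)³ ⇒ x = 2 works.
  y = -1: RHS = -12 is not a perfect cube.
  y = 2: RHS = 78 is not a perfect cube.
  y = -2: RHS = -82 is not a perfect cube.
  y = 3: RHS = 268 is not a perfect cube.
  y = -3: RHS = -272 is not a perfect cube.
Continuing the search up to |y| = 50 finds no further solutions beyond those listed.
Collected solutions: (2, 1).

Solutions (with |y| ≤ 50): (2, 1).


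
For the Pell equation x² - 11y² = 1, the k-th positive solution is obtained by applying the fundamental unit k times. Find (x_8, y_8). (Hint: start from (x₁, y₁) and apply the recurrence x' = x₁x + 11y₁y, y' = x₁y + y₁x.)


Step 1: Find the fundamental solution (x₁, y₁) of x² - 11y² = 1.
  Expand √11 as a continued fraction. a₀ = ⌊√11⌋ = 3; iterate m_{k+1} = d_k·a_k − m_k, d_{k+1} = (11 − m_{k+1}²)/d_k, a_{k+1} = ⌊(a₀ + m_{k+1})/d_{k+1}⌋ (starting m₀ = 0, d₀ = 1), with convergents p_k = a_k·p_{k-1} + p_{k-2}, q_k = a_k·q_{k-1} + q_{k-2} (p₋₁ = 1, q₋₁ = 0):
  k = 0: a₀ = 3; p₀/q₀ = 3/1; p₀² − 11·q₀² = 9 − 11 = -2.
  k = 1: m = 3, d = 2, a = ⌊(3 + 3)/2⌋ = 3; p/q = (3·3 + 1)/(3·1 + 0) = 10/3; p² − 11·q² = 100 − 99 = 1.
  The first convergent with p² − 11·q² = 1 gives the fundamental solution (x₁, y₁) = (10, 3).
Step 2: Apply the recurrence (x_{n+1}, y_{n+1}) = (x₁x_n + 11y₁y_n, x₁y_n + y₁x_n) repeatedly.
  From (x_1, y_1) = (10, 3): x_2 = 10·10 + 11·3·3 = 199; y_2 = 10·3 + 3·10 = 60.
  From (x_2, y_2) = (199, 60): x_3 = 10·199 + 11·3·60 = 3970; y_3 = 10·60 + 3·199 = 1197.
  From (x_3, y_3) = (3970, 1197): x_4 = 10·3970 + 11·3·1197 = 79201; y_4 = 10·1197 + 3·3970 = 23880.
  From (x_4, y_4) = (79201, 23880): x_5 = 10·79201 + 11·3·23880 = 1580050; y_5 = 10·23880 + 3·79201 = 476403.
  From (x_5, y_5) = (1580050, 476403): x_6 = 10·1580050 + 11·3·476403 = 31521799; y_6 = 10·476403 + 3·1580050 = 9504180.
  From (x_6, y_6) = (31521799, 9504180): x_7 = 10·31521799 + 11·3·9504180 = 628855930; y_7 = 10·9504180 + 3·31521799 = 189607197.
  From (x_7, y_7) = (628855930, 189607197): x_8 = 10·628855930 + 11·3·189607197 = 12545596801; y_8 = 10·189607197 + 3·628855930 = 3782639760.
Step 3: Verify x_8² - 11·y_8² = 157391999093261433601 - 157391999093261433600 = 1 (should be 1). ✓

(x_1, y_1) = (10, 3); (x_8, y_8) = (12545596801, 3782639760).


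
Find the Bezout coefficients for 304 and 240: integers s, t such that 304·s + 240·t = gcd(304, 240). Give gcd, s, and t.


Euclidean algorithm on (304, 240) — divide until remainder is 0:
  304 = 1 · 240 + 64
  240 = 3 · 64 + 48
  64 = 1 · 48 + 16
  48 = 3 · 16 + 0
gcd(304, 240) = 16.
Track Bezout coefficients alongside the remainders: start with r₀ = 304 = a·1 + b·0 (s = 1, t = 0) and r₁ = 240 = a·0 + b·1 (s = 0, t = 1); each new remainder r_{k+1} = r_{k-1} − q_k·r_k inherits s_{k+1} = s_{k-1} − q_k·s_k, t_{k+1} = t_{k-1} − q_k·t_k, so r_k = a·s_k + b·t_k at every step:
  q = 1: r = 64, s = 1 − 1·0 = 1, t = 0 − 1·1 = -1  (check: 304·1 + 240·(-1) = 64)
  q = 3: r = 48, s = 0 − 3·1 = -3, t = 1 − 3·(-1) = 4  (check: 304·(-3) + 240·4 = 48)
  q = 1: r = 16, s = 1 − 1·(-3) = 4, t = -1 − 1·4 = -5  (check: 304·4 + 240·(-5) = 16)
The row with r = 16 (the gcd) gives the Bezout coefficients s = 4, t = -5.
Result: 304 · (4) + 240 · (-5) = 16.

gcd(304, 240) = 16; s = 4, t = -5 (check: 304·4 + 240·(-5) = 16).


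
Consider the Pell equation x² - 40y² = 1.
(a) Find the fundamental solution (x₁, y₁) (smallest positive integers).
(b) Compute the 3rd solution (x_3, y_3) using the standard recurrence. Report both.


Step 1: Find the fundamental solution (x₁, y₁) of x² - 40y² = 1.
  Expand √40 as a continued fraction. a₀ = ⌊√40⌋ = 6; iterate m_{k+1} = d_k·a_k − m_k, d_{k+1} = (40 − m_{k+1}²)/d_k, a_{k+1} = ⌊(a₀ + m_{k+1})/d_{k+1}⌋ (starting m₀ = 0, d₀ = 1), with convergents p_k = a_k·p_{k-1} + p_{k-2}, q_k = a_k·q_{k-1} + q_{k-2} (p₋₁ = 1, q₋₁ = 0):
  k = 0: a₀ = 6; p₀/q₀ = 6/1; p₀² − 40·q₀² = 36 − 40 = -4.
  k = 1: m = 6, d = 4, a = ⌊(6 + 6)/4⌋ = 3; p/q = (3·6 + 1)/(3·1 + 0) = 19/3; p² − 40·q² = 361 − 360 = 1.
  The first convergent with p² − 40·q² = 1 gives the fundamental solution (x₁, y₁) = (19, 3).
Step 2: Apply the recurrence (x_{n+1}, y_{n+1}) = (x₁x_n + 40y₁y_n, x₁y_n + y₁x_n) repeatedly.
  From (x_1, y_1) = (19, 3): x_2 = 19·19 + 40·3·3 = 721; y_2 = 19·3 + 3·19 = 114.
  From (x_2, y_2) = (721, 114): x_3 = 19·721 + 40·3·114 = 27379; y_3 = 19·114 + 3·721 = 4329.
Step 3: Verify x_3² - 40·y_3² = 749609641 - 749609640 = 1 (should be 1). ✓

(x_1, y_1) = (19, 3); (x_3, y_3) = (27379, 4329).


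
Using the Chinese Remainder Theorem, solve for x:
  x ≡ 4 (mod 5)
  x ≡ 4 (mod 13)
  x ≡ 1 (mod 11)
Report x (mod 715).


Moduli 5, 13, 11 are pairwise coprime; by CRT there is a unique solution modulo M = 5 · 13 · 11 = 715.
Solve pairwise, accumulating the modulus:
  Start with x ≡ 4 (mod 5).
  Combine with x ≡ 4 (mod 13): since gcd(5, 13) = 1, we get a unique residue mod 65.
    Write x = 4 + 5·t and substitute into x ≡ 4 (mod 13): 5·t ≡ 4 − 4 = 0 (mod 13).
    The inverse of 5 mod 13 is 8 (since 5·8 = 40 = 3·13 + 1), so t ≡ 8·0 = 0 ≡ 0 (mod 13).
    Then x = 4 + 5·0 = 4, valid modulo lcm(5, 13) = 65: x ≡ 4 (mod 65).
  Combine with x ≡ 1 (mod 11): since gcd(65, 11) = 1, we get a unique residue mod 715.
    Write x = 4 + 65·t and substitute into x ≡ 1 (mod 11): 65·t ≡ 1 − 4 = -3 (mod 11).
    Reduce coefficients mod 11: 10·t ≡ 8 (mod 11).
    The inverse of 10 mod 11 is 10 (since 10·10 = 100 = 9·11 + 1), so t ≡ 10·8 = 80 ≡ 3 (mod 11).
    Then x = 4 + 65·3 = 199, valid modulo lcm(65, 11) = 715: x ≡ 199 (mod 715).
Verify: 199 mod 5 = 4 ✓, 199 mod 13 = 4 ✓, 199 mod 11 = 1 ✓.

x ≡ 199 (mod 715).


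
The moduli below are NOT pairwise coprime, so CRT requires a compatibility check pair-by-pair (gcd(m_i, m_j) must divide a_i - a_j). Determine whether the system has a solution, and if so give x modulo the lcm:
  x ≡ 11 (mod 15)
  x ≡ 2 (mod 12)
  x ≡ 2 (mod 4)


Moduli 15, 12, 4 are not pairwise coprime, so CRT works modulo lcm(m_i) when all pairwise compatibility conditions hold.
Pairwise compatibility: gcd(m_i, m_j) must divide a_i - a_j for every pair.
Merge one congruence at a time:
  Start: x ≡ 11 (mod 15).
  Combine with x ≡ 2 (mod 12): gcd(15, 12) = 3; 2 - 11 = -9, which IS divisible by 3, so compatible.
    Write x = 11 + 15·t and substitute into x ≡ 2 (mod 12): 15·t ≡ 2 − 11 = -9 (mod 12).
    Divide the congruence (and modulus) by g = 3: 5·t ≡ -3 (mod 4).
    Reduce coefficients mod 4: 1·t ≡ 1 (mod 4).
    So t ≡ 1 (mod 4).
    Then x = 11 + 15·1 = 26, valid modulo lcm(15, 12) = 60: x ≡ 26 (mod 60).
  Combine with x ≡ 2 (mod 4): gcd(60, 4) = 4; 2 - 26 = -24, which IS divisible by 4, so compatible.
    Write x = 26 + 60·t and substitute into x ≡ 2 (mod 4): 60·t ≡ 2 − 26 = -24 (mod 4).
    Divide the congruence (and modulus) by g = 4: 15·t ≡ -6 (mod 1).
    Modulo 1 every t works; take t = 0.
    Then x = 26 + 60·0 = 26, valid modulo lcm(60, 4) = 60: x ≡ 26 (mod 60).
Verify: 26 mod 15 = 11, 26 mod 12 = 2, 26 mod 4 = 2.

x ≡ 26 (mod 60).


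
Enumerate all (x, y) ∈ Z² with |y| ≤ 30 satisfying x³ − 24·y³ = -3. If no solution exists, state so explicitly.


The equation is x³ - 24y³ = -3. For fixed y, x³ = 24·y³ − 3, so a solution requires the RHS to be a perfect cube.
Strategy: iterate y from -30 to 30, compute RHS = 24·y³ − 3, and check whether it is a (positive or negative) perfect cube.
Check small values of y:
  y = 0: RHS = -3 is not a perfect cube.
  y = 1: RHS = 21 is not a perfect cube.
  y = -1: RHS = -27 = (-3)³ ⇒ x = -3 works.
  y = 2: RHS = 189 is not a perfect cube.
  y = -2: RHS = -195 is not a perfect cube.
  y = 3: RHS = 645 is not a perfect cube.
  y = -3: RHS = -651 is not a perfect cube.
Continuing the search up to |y| = 30 finds no further solutions beyond those listed.
Collected solutions: (-3, -1).

Solutions (with |y| ≤ 30): (-3, -1).


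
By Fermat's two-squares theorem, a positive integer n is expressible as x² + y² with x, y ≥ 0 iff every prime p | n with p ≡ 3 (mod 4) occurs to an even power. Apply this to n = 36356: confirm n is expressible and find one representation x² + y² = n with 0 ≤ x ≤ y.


Step 1: Factor n = 36356 = 2^2 · 61 · 149.
Step 2: Check the mod-4 condition on each prime factor: 2 = 2 (special); 61 ≡ 1 (mod 4), exponent 1; 149 ≡ 1 (mod 4), exponent 1.
All primes ≡ 3 (mod 4) appear to even exponent (or don't appear), so by the two-squares theorem n IS expressible as a sum of two squares.
Step 3: Build a representation. Group n = k² · m with k = 2 and m = 61 · 149 = 9089 (a product of primes ≡ 1 (mod 4)); a representation of m scales to one of n via (k·x)² + (k·y)² = k²(x² + y²). Each prime p ≡ 1 (mod 4) is itself a sum of two squares; find a² by testing p − a² for a perfect square:
  61: 61 − 1² = 60, 61 − 2² = 57, 61 − 3² = 52, 61 − 4² = 45, 61 − 5² = 36 = 6² ⇒ 61 = 5² + 6².
  149: 149 − 1² = 148, 149 − 2² = 145, 149 − 3² = 140, 149 − 4² = 133, 149 − 5² = 124, 149 − 6² = 113, 149 − 7² = 100 = 10² ⇒ 149 = 7² + 10².
  Combine using the Brahmagupta–Fibonacci identity (a² + b²)(c² + d²) = (ac − bd)² + (ad + bc)² = (ac + bd)² + (ad − bc)²:
  61 · 149 = 9089: from (5² + 6²)(7² + 10²), take (5·7 − 6·10, 5·10 + 6·7) = (35 − 60, 50 + 42) = (-25, 92); dropping signs (only squares matter) gives (25, 92); check 25² + 92² = 625 + 8464 = 9089 ✓.
  Scale by k = 2: (2·25, 2·92) = (50, 184).
Step 4: Order so x ≤ y and verify: 50² + 184² = 2500 + 33856 = 36356 = n. ✓

n = 36356 = 50² + 184² (one valid representation with x ≤ y).


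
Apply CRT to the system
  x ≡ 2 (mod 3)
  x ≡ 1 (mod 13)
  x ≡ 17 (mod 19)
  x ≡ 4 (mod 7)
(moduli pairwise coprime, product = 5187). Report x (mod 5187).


Product of moduli M = 3 · 13 · 19 · 7 = 5187.
Merge one congruence at a time:
  Start: x ≡ 2 (mod 3).
  Combine with x ≡ 1 (mod 13); new modulus lcm = 39.
    Write x = 2 + 3·t and substitute into x ≡ 1 (mod 13): 3·t ≡ 1 − 2 = -1 (mod 13).
    Reduce coefficients mod 13: 3·t ≡ 12 (mod 13).
    The inverse of 3 mod 13 is 9 (since 3·9 = 27 = 2·13 + 1), so t ≡ 9·12 = 108 ≡ 4 (mod 13).
    Then x = 2 + 3·4 = 14, valid modulo lcm(3, 13) = 39: x ≡ 14 (mod 39).
  Combine with x ≡ 17 (mod 19); new modulus lcm = 741.
    Write x = 14 + 39·t and substitute into x ≡ 17 (mod 19): 39·t ≡ 17 − 14 = 3 (mod 19).
    Reduce coefficients mod 19: 1·t ≡ 3 (mod 19).
    So t ≡ 3 (mod 19).
    Then x = 14 + 39·3 = 131, valid modulo lcm(39, 19) = 741: x ≡ 131 (mod 741).
  Combine with x ≡ 4 (mod 7); new modulus lcm = 5187.
    Write x = 131 + 741·t and substitute into x ≡ 4 (mod 7): 741·t ≡ 4 − 131 = -127 (mod 7).
    Reduce coefficients mod 7: 6·t ≡ 6 (mod 7).
    The inverse of 6 mod 7 is 6 (since 6·6 = 36 = 5·7 + 1), so t ≡ 6·6 = 36 ≡ 1 (mod 7).
    Then x = 131 + 741·1 = 872, valid modulo lcm(741, 7) = 5187: x ≡ 872 (mod 5187).
Verify against each original: 872 mod 3 = 2, 872 mod 13 = 1, 872 mod 19 = 17, 872 mod 7 = 4.

x ≡ 872 (mod 5187).


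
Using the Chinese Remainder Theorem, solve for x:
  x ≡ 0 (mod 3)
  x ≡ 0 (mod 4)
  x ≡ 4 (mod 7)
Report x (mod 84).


Moduli 3, 4, 7 are pairwise coprime; by CRT there is a unique solution modulo M = 3 · 4 · 7 = 84.
Solve pairwise, accumulating the modulus:
  Start with x ≡ 0 (mod 3).
  Combine with x ≡ 0 (mod 4): since gcd(3, 4) = 1, we get a unique residue mod 12.
    Write x = 0 + 3·t and substitute into x ≡ 0 (mod 4): 3·t ≡ 0 − 0 = 0 (mod 4).
    The inverse of 3 mod 4 is 3 (since 3·3 = 9 = 2·4 + 1), so t ≡ 3·0 = 0 ≡ 0 (mod 4).
    Then x = 0 + 3·0 = 0, valid modulo lcm(3, 4) = 12: x ≡ 0 (mod 12).
  Combine with x ≡ 4 (mod 7): since gcd(12, 7) = 1, we get a unique residue mod 84.
    Write x = 0 + 12·t and substitute into x ≡ 4 (mod 7): 12·t ≡ 4 − 0 = 4 (mod 7).
    Reduce coefficients mod 7: 5·t ≡ 4 (mod 7).
    The inverse of 5 mod 7 is 3 (since 5·3 = 15 = 2·7 + 1), so t ≡ 3·4 = 12 ≡ 5 (mod 7).
    Then x = 0 + 12·5 = 60, valid modulo lcm(12, 7) = 84: x ≡ 60 (mod 84).
Verify: 60 mod 3 = 0 ✓, 60 mod 4 = 0 ✓, 60 mod 7 = 4 ✓.

x ≡ 60 (mod 84).


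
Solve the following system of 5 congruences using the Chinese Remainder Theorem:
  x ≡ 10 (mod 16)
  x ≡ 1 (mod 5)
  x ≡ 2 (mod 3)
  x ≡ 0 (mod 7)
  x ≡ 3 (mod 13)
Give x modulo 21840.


Product of moduli M = 16 · 5 · 3 · 7 · 13 = 21840.
Merge one congruence at a time:
  Start: x ≡ 10 (mod 16).
  Combine with x ≡ 1 (mod 5); new modulus lcm = 80.
    Write x = 10 + 16·t and substitute into x ≡ 1 (mod 5): 16·t ≡ 1 − 10 = -9 (mod 5).
    Reduce coefficients mod 5: 1·t ≡ 1 (mod 5).
    So t ≡ 1 (mod 5).
    Then x = 10 + 16·1 = 26, valid modulo lcm(16, 5) = 80: x ≡ 26 (mod 80).
  Combine with x ≡ 2 (mod 3); new modulus lcm = 240.
    Write x = 26 + 80·t and substitute into x ≡ 2 (mod 3): 80·t ≡ 2 − 26 = -24 (mod 3).
    Reduce coefficients mod 3: 2·t ≡ 0 (mod 3).
    The inverse of 2 mod 3 is 2 (since 2·2 = 4 = 1·3 + 1), so t ≡ 2·0 = 0 ≡ 0 (mod 3).
    Then x = 26 + 80·0 = 26, valid modulo lcm(80, 3) = 240: x ≡ 26 (mod 240).
  Combine with x ≡ 0 (mod 7); new modulus lcm = 1680.
    Write x = 26 + 240·t and substitute into x ≡ 0 (mod 7): 240·t ≡ 0 − 26 = -26 (mod 7).
    Reduce coefficients mod 7: 2·t ≡ 2 (mod 7).
    The inverse of 2 mod 7 is 4 (since 2·4 = 8 = 1·7 + 1), so t ≡ 4·2 = 8 ≡ 1 (mod 7).
    Then x = 26 + 240·1 = 266, valid modulo lcm(240, 7) = 1680: x ≡ 266 (mod 1680).
  Combine with x ≡ 3 (mod 13); new modulus lcm = 21840.
    Write x = 266 + 1680·t and substitute into x ≡ 3 (mod 13): 1680·t ≡ 3 − 266 = -263 (mod 13).
    Reduce coefficients mod 13: 3·t ≡ 10 (mod 13).
    The inverse of 3 mod 13 is 9 (since 3·9 = 27 = 2·13 + 1), so t ≡ 9·10 = 90 ≡ 12 (mod 13).
    Then x = 266 + 1680·12 = 20426, valid modulo lcm(1680, 13) = 21840: x ≡ 20426 (mod 21840).
Verify against each original: 20426 mod 16 = 10, 20426 mod 5 = 1, 20426 mod 3 = 2, 20426 mod 7 = 0, 20426 mod 13 = 3.

x ≡ 20426 (mod 21840).


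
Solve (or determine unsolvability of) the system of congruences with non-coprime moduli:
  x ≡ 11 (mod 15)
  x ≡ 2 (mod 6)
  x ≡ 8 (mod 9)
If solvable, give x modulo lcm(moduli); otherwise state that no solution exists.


Moduli 15, 6, 9 are not pairwise coprime, so CRT works modulo lcm(m_i) when all pairwise compatibility conditions hold.
Pairwise compatibility: gcd(m_i, m_j) must divide a_i - a_j for every pair.
Merge one congruence at a time:
  Start: x ≡ 11 (mod 15).
  Combine with x ≡ 2 (mod 6): gcd(15, 6) = 3; 2 - 11 = -9, which IS divisible by 3, so compatible.
    Write x = 11 + 15·t and substitute into x ≡ 2 (mod 6): 15·t ≡ 2 − 11 = -9 (mod 6).
    Divide the congruence (and modulus) by g = 3: 5·t ≡ -3 (mod 2).
    Reduce coefficients mod 2: 1·t ≡ 1 (mod 2).
    So t ≡ 1 (mod 2).
    Then x = 11 + 15·1 = 26, valid modulo lcm(15, 6) = 30: x ≡ 26 (mod 30).
  Combine with x ≡ 8 (mod 9): gcd(30, 9) = 3; 8 - 26 = -18, which IS divisible by 3, so compatible.
    Write x = 26 + 30·t and substitute into x ≡ 8 (mod 9): 30·t ≡ 8 − 26 = -18 (mod 9).
    Divide the congruence (and modulus) by g = 3: 10·t ≡ -6 (mod 3).
    Reduce coefficients mod 3: 1·t ≡ 0 (mod 3).
    So t ≡ 0 (mod 3).
    Then x = 26 + 30·0 = 26, valid modulo lcm(30, 9) = 90: x ≡ 26 (mod 90).
Verify: 26 mod 15 = 11, 26 mod 6 = 2, 26 mod 9 = 8.

x ≡ 26 (mod 90).


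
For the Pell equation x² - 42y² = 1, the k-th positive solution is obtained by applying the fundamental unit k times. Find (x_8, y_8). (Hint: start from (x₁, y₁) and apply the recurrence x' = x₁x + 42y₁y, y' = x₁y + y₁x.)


Step 1: Find the fundamental solution (x₁, y₁) of x² - 42y² = 1.
  Expand √42 as a continued fraction. a₀ = ⌊√42⌋ = 6; iterate m_{k+1} = d_k·a_k − m_k, d_{k+1} = (42 − m_{k+1}²)/d_k, a_{k+1} = ⌊(a₀ + m_{k+1})/d_{k+1}⌋ (starting m₀ = 0, d₀ = 1), with convergents p_k = a_k·p_{k-1} + p_{k-2}, q_k = a_k·q_{k-1} + q_{k-2} (p₋₁ = 1, q₋₁ = 0):
  k = 0: a₀ = 6; p₀/q₀ = 6/1; p₀² − 42·q₀² = 36 − 42 = -6.
  k = 1: m = 6, d = 6, a = ⌊(6 + 6)/6⌋ = 2; p/q = (2·6 + 1)/(2·1 + 0) = 13/2; p² − 42·q² = 169 − 168 = 1.
  The first convergent with p² − 42·q² = 1 gives the fundamental solution (x₁, y₁) = (13, 2).
Step 2: Apply the recurrence (x_{n+1}, y_{n+1}) = (x₁x_n + 42y₁y_n, x₁y_n + y₁x_n) repeatedly.
  From (x_1, y_1) = (13, 2): x_2 = 13·13 + 42·2·2 = 337; y_2 = 13·2 + 2·13 = 52.
  From (x_2, y_2) = (337, 52): x_3 = 13·337 + 42·2·52 = 8749; y_3 = 13·52 + 2·337 = 1350.
  From (x_3, y_3) = (8749, 1350): x_4 = 13·8749 + 42·2·1350 = 227137; y_4 = 13·1350 + 2·8749 = 35048.
  From (x_4, y_4) = (227137, 35048): x_5 = 13·227137 + 42·2·35048 = 5896813; y_5 = 13·35048 + 2·227137 = 909898.
  From (x_5, y_5) = (5896813, 909898): x_6 = 13·5896813 + 42·2·909898 = 153090001; y_6 = 13·909898 + 2·5896813 = 23622300.
  From (x_6, y_6) = (153090001, 23622300): x_7 = 13·153090001 + 42·2·23622300 = 3974443213; y_7 = 13·23622300 + 2·153090001 = 613269902.
  From (x_7, y_7) = (3974443213, 613269902): x_8 = 13·3974443213 + 42·2·613269902 = 103182433537; y_8 = 13·613269902 + 2·3974443213 = 15921395152.
Step 3: Verify x_8² - 42·y_8² = 10646614590617422330369 - 10646614590617422330368 = 1 (should be 1). ✓

(x_1, y_1) = (13, 2); (x_8, y_8) = (103182433537, 15921395152).


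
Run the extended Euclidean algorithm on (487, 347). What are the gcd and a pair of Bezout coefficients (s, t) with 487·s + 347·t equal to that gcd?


Euclidean algorithm on (487, 347) — divide until remainder is 0:
  487 = 1 · 347 + 140
  347 = 2 · 140 + 67
  140 = 2 · 67 + 6
  67 = 11 · 6 + 1
  6 = 6 · 1 + 0
gcd(487, 347) = 1.
Track Bezout coefficients alongside the remainders: start with r₀ = 487 = a·1 + b·0 (s = 1, t = 0) and r₁ = 347 = a·0 + b·1 (s = 0, t = 1); each new remainder r_{k+1} = r_{k-1} − q_k·r_k inherits s_{k+1} = s_{k-1} − q_k·s_k, t_{k+1} = t_{k-1} − q_k·t_k, so r_k = a·s_k + b·t_k at every step:
  q = 1: r = 140, s = 1 − 1·0 = 1, t = 0 − 1·1 = -1  (check: 487·1 + 347·(-1) = 140)
  q = 2: r = 67, s = 0 − 2·1 = -2, t = 1 − 2·(-1) = 3  (check: 487·(-2) + 347·3 = 67)
  q = 2: r = 6, s = 1 − 2·(-2) = 5, t = -1 − 2·3 = -7  (check: 487·5 + 347·(-7) = 6)
  q = 11: r = 1, s = -2 − 11·5 = -57, t = 3 − 11·(-7) = 80  (check: 487·(-57) + 347·80 = 1)
The row with r = 1 (the gcd) gives the Bezout coefficients s = -57, t = 80.
Result: 487 · (-57) + 347 · (80) = 1.

gcd(487, 347) = 1; s = -57, t = 80 (check: 487·(-57) + 347·80 = 1).


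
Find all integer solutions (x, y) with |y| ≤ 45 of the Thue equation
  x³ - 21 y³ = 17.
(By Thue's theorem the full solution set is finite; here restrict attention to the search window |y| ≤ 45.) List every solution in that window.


The equation is x³ - 21y³ = 17. For fixed y, x³ = 21·y³ + 17, so a solution requires the RHS to be a perfect cube.
Strategy: iterate y from -45 to 45, compute RHS = 21·y³ + 17, and check whether it is a (positive or negative) perfect cube.
Check small values of y:
  y = 0: RHS = 17 is not a perfect cube.
  y = 1: RHS = 38 is not a perfect cube.
  y = -1: RHS = -4 is not a perfect cube.
  y = 2: RHS = 185 is not a perfect cube.
  y = -2: RHS = -151 is not a perfect cube.
  y = 3: RHS = 584 is not a perfect cube.
  y = -3: RHS = -550 is not a perfect cube.
Continuing the search up to |y| = 45 finds no solutions either.
No (x, y) in the scanned range satisfies the equation.

No integer solutions with |y| ≤ 45.


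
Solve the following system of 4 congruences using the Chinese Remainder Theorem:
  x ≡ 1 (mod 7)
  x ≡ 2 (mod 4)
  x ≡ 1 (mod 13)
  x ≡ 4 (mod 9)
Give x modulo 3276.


Product of moduli M = 7 · 4 · 13 · 9 = 3276.
Merge one congruence at a time:
  Start: x ≡ 1 (mod 7).
  Combine with x ≡ 2 (mod 4); new modulus lcm = 28.
    Write x = 1 + 7·t and substitute into x ≡ 2 (mod 4): 7·t ≡ 2 − 1 = 1 (mod 4).
    Reduce coefficients mod 4: 3·t ≡ 1 (mod 4).
    The inverse of 3 mod 4 is 3 (since 3·3 = 9 = 2·4 + 1), so t ≡ 3·1 = 3 ≡ 3 (mod 4).
    Then x = 1 + 7·3 = 22, valid modulo lcm(7, 4) = 28: x ≡ 22 (mod 28).
  Combine with x ≡ 1 (mod 13); new modulus lcm = 364.
    Write x = 22 + 28·t and substitute into x ≡ 1 (mod 13): 28·t ≡ 1 − 22 = -21 (mod 13).
    Reduce coefficients mod 13: 2·t ≡ 5 (mod 13).
    The inverse of 2 mod 13 is 7 (since 2·7 = 14 = 1·13 + 1), so t ≡ 7·5 = 35 ≡ 9 (mod 13).
    Then x = 22 + 28·9 = 274, valid modulo lcm(28, 13) = 364: x ≡ 274 (mod 364).
  Combine with x ≡ 4 (mod 9); new modulus lcm = 3276.
    Write x = 274 + 364·t and substitute into x ≡ 4 (mod 9): 364·t ≡ 4 − 274 = -270 (mod 9).
    Reduce coefficients mod 9: 4·t ≡ 0 (mod 9).
    The inverse of 4 mod 9 is 7 (since 4·7 = 28 = 3·9 + 1), so t ≡ 7·0 = 0 ≡ 0 (mod 9).
    Then x = 274 + 364·0 = 274, valid modulo lcm(364, 9) = 3276: x ≡ 274 (mod 3276).
Verify against each original: 274 mod 7 = 1, 274 mod 4 = 2, 274 mod 13 = 1, 274 mod 9 = 4.

x ≡ 274 (mod 3276).


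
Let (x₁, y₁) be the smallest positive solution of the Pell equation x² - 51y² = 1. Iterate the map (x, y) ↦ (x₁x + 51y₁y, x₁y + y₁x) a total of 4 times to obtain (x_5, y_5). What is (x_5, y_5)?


Step 1: Find the fundamental solution (x₁, y₁) of x² - 51y² = 1.
  Expand √51 as a continued fraction. a₀ = ⌊√51⌋ = 7; iterate m_{k+1} = d_k·a_k − m_k, d_{k+1} = (51 − m_{k+1}²)/d_k, a_{k+1} = ⌊(a₀ + m_{k+1})/d_{k+1}⌋ (starting m₀ = 0, d₀ = 1), with convergents p_k = a_k·p_{k-1} + p_{k-2}, q_k = a_k·q_{k-1} + q_{k-2} (p₋₁ = 1, q₋₁ = 0):
  k = 0: a₀ = 7; p₀/q₀ = 7/1; p₀² − 51·q₀² = 49 − 51 = -2.
  k = 1: m = 7, d = 2, a = ⌊(7 + 7)/2⌋ = 7; p/q = (7·7 + 1)/(7·1 + 0) = 50/7; p² − 51·q² = 2500 − 2499 = 1.
  The first convergent with p² − 51·q² = 1 gives the fundamental solution (x₁, y₁) = (50, 7).
Step 2: Apply the recurrence (x_{n+1}, y_{n+1}) = (x₁x_n + 51y₁y_n, x₁y_n + y₁x_n) repeatedly.
  From (x_1, y_1) = (50, 7): x_2 = 50·50 + 51·7·7 = 4999; y_2 = 50·7 + 7·50 = 700.
  From (x_2, y_2) = (4999, 700): x_3 = 50·4999 + 51·7·700 = 499850; y_3 = 50·700 + 7·4999 = 69993.
  From (x_3, y_3) = (499850, 69993): x_4 = 50·499850 + 51·7·69993 = 49980001; y_4 = 50·69993 + 7·499850 = 6998600.
  From (x_4, y_4) = (49980001, 6998600): x_5 = 50·49980001 + 51·7·6998600 = 4997500250; y_5 = 50·6998600 + 7·49980001 = 699790007.
Step 3: Verify x_5² - 51·y_5² = 24975008748750062500 - 24975008748750062499 = 1 (should be 1). ✓

(x_1, y_1) = (50, 7); (x_5, y_5) = (4997500250, 699790007).


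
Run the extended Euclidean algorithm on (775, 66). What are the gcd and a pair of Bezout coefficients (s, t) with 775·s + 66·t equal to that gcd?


Euclidean algorithm on (775, 66) — divide until remainder is 0:
  775 = 11 · 66 + 49
  66 = 1 · 49 + 17
  49 = 2 · 17 + 15
  17 = 1 · 15 + 2
  15 = 7 · 2 + 1
  2 = 2 · 1 + 0
gcd(775, 66) = 1.
Track Bezout coefficients alongside the remainders: start with r₀ = 775 = a·1 + b·0 (s = 1, t = 0) and r₁ = 66 = a·0 + b·1 (s = 0, t = 1); each new remainder r_{k+1} = r_{k-1} − q_k·r_k inherits s_{k+1} = s_{k-1} − q_k·s_k, t_{k+1} = t_{k-1} − q_k·t_k, so r_k = a·s_k + b·t_k at every step:
  q = 11: r = 49, s = 1 − 11·0 = 1, t = 0 − 11·1 = -11  (check: 775·1 + 66·(-11) = 49)
  q = 1: r = 17, s = 0 − 1·1 = -1, t = 1 − 1·(-11) = 12  (check: 775·(-1) + 66·12 = 17)
  q = 2: r = 15, s = 1 − 2·(-1) = 3, t = -11 − 2·12 = -35  (check: 775·3 + 66·(-35) = 15)
  q = 1: r = 2, s = -1 − 1·3 = -4, t = 12 − 1·(-35) = 47  (check: 775·(-4) + 66·47 = 2)
  q = 7: r = 1, s = 3 − 7·(-4) = 31, t = -35 − 7·47 = -364  (check: 775·31 + 66·(-364) = 1)
The row with r = 1 (the gcd) gives the Bezout coefficients s = 31, t = -364.
Result: 775 · (31) + 66 · (-364) = 1.

gcd(775, 66) = 1; s = 31, t = -364 (check: 775·31 + 66·(-364) = 1).


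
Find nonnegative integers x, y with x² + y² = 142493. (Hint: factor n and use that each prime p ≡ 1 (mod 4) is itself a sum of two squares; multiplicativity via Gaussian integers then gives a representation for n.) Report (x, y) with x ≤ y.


Step 1: Factor n = 142493 = 13 · 97 · 113.
Step 2: Check the mod-4 condition on each prime factor: 13 ≡ 1 (mod 4), exponent 1; 97 ≡ 1 (mod 4), exponent 1; 113 ≡ 1 (mod 4), exponent 1.
All primes ≡ 3 (mod 4) appear to even exponent (or don't appear), so by the two-squares theorem n IS expressible as a sum of two squares.
Step 3: Build a representation. Here n = 13 · 97 · 113 is a product of primes ≡ 1 (mod 4). Each prime p ≡ 1 (mod 4) is itself a sum of two squares; find a² by testing p − a² for a perfect square:
  13: 13 − 1² = 12, 13 − 2² = 9 = 3² ⇒ 13 = 2² + 3².
  97: 97 − 1² = 96, 97 − 2² = 93, 97 − 3² = 88, 97 − 4² = 81 = 9² ⇒ 97 = 4² + 9².
  113: 113 − 1² = 112, 113 − 2² = 109, 113 − 3² = 104, 113 − 4² = 97, 113 − 5² = 88, 113 − 6² = 77, 113 − 7² = 64 = 8² ⇒ 113 = 7² + 8².
  Combine using the Brahmagupta–Fibonacci identity (a² + b²)(c² + d²) = (ac − bd)² + (ad + bc)² = (ac + bd)² + (ad − bc)²:
  13 · 97 = 1261: from (2² + 3²)(4² + 9²), take (2·4 − 3·9, 2·9 + 3·4) = (8 − 27, 18 + 12) = (-19, 30); dropping signs (only squares matter) gives (19, 30); check 19² + 30² = 361 + 900 = 1261 ✓.
  1261 · 113 = 142493: from (19² + 30²)(7² + 8²), take (19·7 − 30·8, 19·8 + 30·7) = (133 − 240, 152 + 210) = (-107, 362); dropping signs (only squares matter) gives (107, 362); check 107² + 362² = 11449 + 131044 = 142493 ✓.
Step 4: Order so x ≤ y and verify: 107² + 362² = 11449 + 131044 = 142493 = n. ✓

n = 142493 = 107² + 362² (one valid representation with x ≤ y).


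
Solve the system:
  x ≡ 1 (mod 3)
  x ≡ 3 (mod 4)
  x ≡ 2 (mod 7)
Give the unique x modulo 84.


Moduli 3, 4, 7 are pairwise coprime; by CRT there is a unique solution modulo M = 3 · 4 · 7 = 84.
Solve pairwise, accumulating the modulus:
  Start with x ≡ 1 (mod 3).
  Combine with x ≡ 3 (mod 4): since gcd(3, 4) = 1, we get a unique residue mod 12.
    Write x = 1 + 3·t and substitute into x ≡ 3 (mod 4): 3·t ≡ 3 − 1 = 2 (mod 4).
    The inverse of 3 mod 4 is 3 (since 3·3 = 9 = 2·4 + 1), so t ≡ 3·2 = 6 ≡ 2 (mod 4).
    Then x = 1 + 3·2 = 7, valid modulo lcm(3, 4) = 12: x ≡ 7 (mod 12).
  Combine with x ≡ 2 (mod 7): since gcd(12, 7) = 1, we get a unique residue mod 84.
    Write x = 7 + 12·t and substitute into x ≡ 2 (mod 7): 12·t ≡ 2 − 7 = -5 (mod 7).
    Reduce coefficients mod 7: 5·t ≡ 2 (mod 7).
    The inverse of 5 mod 7 is 3 (since 5·3 = 15 = 2·7 + 1), so t ≡ 3·2 = 6 ≡ 6 (mod 7).
    Then x = 7 + 12·6 = 79, valid modulo lcm(12, 7) = 84: x ≡ 79 (mod 84).
Verify: 79 mod 3 = 1 ✓, 79 mod 4 = 3 ✓, 79 mod 7 = 2 ✓.

x ≡ 79 (mod 84).


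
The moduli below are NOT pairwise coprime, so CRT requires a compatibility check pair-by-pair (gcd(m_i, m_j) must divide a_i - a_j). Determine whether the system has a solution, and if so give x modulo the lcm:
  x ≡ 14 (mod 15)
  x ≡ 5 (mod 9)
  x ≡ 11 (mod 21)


Moduli 15, 9, 21 are not pairwise coprime, so CRT works modulo lcm(m_i) when all pairwise compatibility conditions hold.
Pairwise compatibility: gcd(m_i, m_j) must divide a_i - a_j for every pair.
Merge one congruence at a time:
  Start: x ≡ 14 (mod 15).
  Combine with x ≡ 5 (mod 9): gcd(15, 9) = 3; 5 - 14 = -9, which IS divisible by 3, so compatible.
    Write x = 14 + 15·t and substitute into x ≡ 5 (mod 9): 15·t ≡ 5 − 14 = -9 (mod 9).
    Divide the congruence (and modulus) by g = 3: 5·t ≡ -3 (mod 3).
    Reduce coefficients mod 3: 2·t ≡ 0 (mod 3).
    The inverse of 2 mod 3 is 2 (since 2·2 = 4 = 1·3 + 1), so t ≡ 2·0 = 0 ≡ 0 (mod 3).
    Then x = 14 + 15·0 = 14, valid modulo lcm(15, 9) = 45: x ≡ 14 (mod 45).
  Combine with x ≡ 11 (mod 21): gcd(45, 21) = 3; 11 - 14 = -3, which IS divisible by 3, so compatible.
    Write x = 14 + 45·t and substitute into x ≡ 11 (mod 21): 45·t ≡ 11 − 14 = -3 (mod 21).
    Divide the congruence (and modulus) by g = 3: 15·t ≡ -1 (mod 7).
    Reduce coefficients mod 7: 1·t ≡ 6 (mod 7).
    So t ≡ 6 (mod 7).
    Then x = 14 + 45·6 = 284, valid modulo lcm(45, 21) = 315: x ≡ 284 (mod 315).
Verify: 284 mod 15 = 14, 284 mod 9 = 5, 284 mod 21 = 11.

x ≡ 284 (mod 315).


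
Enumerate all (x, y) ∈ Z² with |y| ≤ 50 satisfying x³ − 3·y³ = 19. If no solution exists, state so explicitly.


The equation is x³ - 3y³ = 19. For fixed y, x³ = 3·y³ + 19, so a solution requires the RHS to be a perfect cube.
Strategy: iterate y from -50 to 50, compute RHS = 3·y³ + 19, and check whether it is a (positive or negative) perfect cube.
Check small values of y:
  y = 0: RHS = 19 is not a perfect cube.
  y = 1: RHS = 22 is not a perfect cube.
  y = -1: RHS = 16 is not a perfect cube.
  y = 2: RHS = 43 is not a perfect cube.
  y = -2: RHS = -5 is not a perfect cube.
  y = 3: RHS = 100 is not a perfect cube.
  y = -3: RHS = -62 is not a perfect cube.
Continuing the search up to |y| = 50 finds no solutions either.
No (x, y) in the scanned range satisfies the equation.

No integer solutions with |y| ≤ 50.


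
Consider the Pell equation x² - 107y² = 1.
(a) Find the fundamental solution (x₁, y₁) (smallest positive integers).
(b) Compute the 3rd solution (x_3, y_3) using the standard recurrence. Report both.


Step 1: Find the fundamental solution (x₁, y₁) of x² - 107y² = 1.
  Expand √107 as a continued fraction. a₀ = ⌊√107⌋ = 10; iterate m_{k+1} = d_k·a_k − m_k, d_{k+1} = (107 − m_{k+1}²)/d_k, a_{k+1} = ⌊(a₀ + m_{k+1})/d_{k+1}⌋ (starting m₀ = 0, d₀ = 1), with convergents p_k = a_k·p_{k-1} + p_{k-2}, q_k = a_k·q_{k-1} + q_{k-2} (p₋₁ = 1, q₋₁ = 0):
  k = 0: a₀ = 10; p₀/q₀ = 10/1; p₀² − 107·q₀² = 100 − 107 = -7.
  k = 1: m = 10, d = 7, a = ⌊(10 + 10)/7⌋ = 2; p/q = (2·10 + 1)/(2·1 + 0) = 21/2; p² − 107·q² = 441 − 428 = 13.
  k = 2: m = 4, d = 13, a = ⌊(10 + 4)/13⌋ = 1; p/q = (1·21 + 10)/(1·2 + 1) = 31/3; p² − 107·q² = 961 − 963 = -2.
  k = 3: m = 9, d = 2, a = ⌊(10 + 9)/2⌋ = 9; p/q = (9·31 + 21)/(9·3 + 2) = 300/29; p² − 107·q² = 90000 − 89987 = 13.
  k = 4: m = 9, d = 13, a = ⌊(10 + 9)/13⌋ = 1; p/q = (1·300 + 31)/(1·29 + 3) = 331/32; p² − 107·q² = 109561 − 109568 = -7.
  k = 5: m = 4, d = 7, a = ⌊(10 + 4)/7⌋ = 2; p/q = (2·331 + 300)/(2·32 + 29) = 962/93; p² − 107·q² = 925444 − 925443 = 1.
  The first convergent with p² − 107·q² = 1 gives the fundamental solution (x₁, y₁) = (962, 93).
Step 2: Apply the recurrence (x_{n+1}, y_{n+1}) = (x₁x_n + 107y₁y_n, x₁y_n + y₁x_n) repeatedly.
  From (x_1, y_1) = (962, 93): x_2 = 962·962 + 107·93·93 = 1850887; y_2 = 962·93 + 93·962 = 178932.
  From (x_2, y_2) = (1850887, 178932): x_3 = 962·1850887 + 107·93·178932 = 3561105626; y_3 = 962·178932 + 93·1850887 = 344265075.
Step 3: Verify x_3² - 107·y_3² = 12681473279528851876 - 12681473279528851875 = 1 (should be 1). ✓

(x_1, y_1) = (962, 93); (x_3, y_3) = (3561105626, 344265075).


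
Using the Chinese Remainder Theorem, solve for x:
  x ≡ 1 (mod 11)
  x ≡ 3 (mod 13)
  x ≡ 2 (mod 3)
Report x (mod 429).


Moduli 11, 13, 3 are pairwise coprime; by CRT there is a unique solution modulo M = 11 · 13 · 3 = 429.
Solve pairwise, accumulating the modulus:
  Start with x ≡ 1 (mod 11).
  Combine with x ≡ 3 (mod 13): since gcd(11, 13) = 1, we get a unique residue mod 143.
    Write x = 1 + 11·t and substitute into x ≡ 3 (mod 13): 11·t ≡ 3 − 1 = 2 (mod 13).
    The inverse of 11 mod 13 is 6 (since 11·6 = 66 = 5·13 + 1), so t ≡ 6·2 = 12 ≡ 12 (mod 13).
    Then x = 1 + 11·12 = 133, valid modulo lcm(11, 13) = 143: x ≡ 133 (mod 143).
  Combine with x ≡ 2 (mod 3): since gcd(143, 3) = 1, we get a unique residue mod 429.
    Write x = 133 + 143·t and substitute into x ≡ 2 (mod 3): 143·t ≡ 2 − 133 = -131 (mod 3).
    Reduce coefficients mod 3: 2·t ≡ 1 (mod 3).
    The inverse of 2 mod 3 is 2 (since 2·2 = 4 = 1·3 + 1), so t ≡ 2·1 = 2 ≡ 2 (mod 3).
    Then x = 133 + 143·2 = 419, valid modulo lcm(143, 3) = 429: x ≡ 419 (mod 429).
Verify: 419 mod 11 = 1 ✓, 419 mod 13 = 3 ✓, 419 mod 3 = 2 ✓.

x ≡ 419 (mod 429).


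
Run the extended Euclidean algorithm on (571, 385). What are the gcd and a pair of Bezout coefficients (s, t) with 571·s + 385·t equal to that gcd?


Euclidean algorithm on (571, 385) — divide until remainder is 0:
  571 = 1 · 385 + 186
  385 = 2 · 186 + 13
  186 = 14 · 13 + 4
  13 = 3 · 4 + 1
  4 = 4 · 1 + 0
gcd(571, 385) = 1.
Track Bezout coefficients alongside the remainders: start with r₀ = 571 = a·1 + b·0 (s = 1, t = 0) and r₁ = 385 = a·0 + b·1 (s = 0, t = 1); each new remainder r_{k+1} = r_{k-1} − q_k·r_k inherits s_{k+1} = s_{k-1} − q_k·s_k, t_{k+1} = t_{k-1} − q_k·t_k, so r_k = a·s_k + b·t_k at every step:
  q = 1: r = 186, s = 1 − 1·0 = 1, t = 0 − 1·1 = -1  (check: 571·1 + 385·(-1) = 186)
  q = 2: r = 13, s = 0 − 2·1 = -2, t = 1 − 2·(-1) = 3  (check: 571·(-2) + 385·3 = 13)
  q = 14: r = 4, s = 1 − 14·(-2) = 29, t = -1 − 14·3 = -43  (check: 571·29 + 385·(-43) = 4)
  q = 3: r = 1, s = -2 − 3·29 = -89, t = 3 − 3·(-43) = 132  (check: 571·(-89) + 385·132 = 1)
The row with r = 1 (the gcd) gives the Bezout coefficients s = -89, t = 132.
Result: 571 · (-89) + 385 · (132) = 1.

gcd(571, 385) = 1; s = -89, t = 132 (check: 571·(-89) + 385·132 = 1).


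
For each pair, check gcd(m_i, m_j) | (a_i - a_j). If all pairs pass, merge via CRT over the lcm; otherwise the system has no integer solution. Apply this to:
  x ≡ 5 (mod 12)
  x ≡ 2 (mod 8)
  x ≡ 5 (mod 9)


Moduli 12, 8, 9 are not pairwise coprime, so CRT works modulo lcm(m_i) when all pairwise compatibility conditions hold.
Pairwise compatibility: gcd(m_i, m_j) must divide a_i - a_j for every pair.
Merge one congruence at a time:
  Start: x ≡ 5 (mod 12).
  Combine with x ≡ 2 (mod 8): gcd(12, 8) = 4, and 2 - 5 = -3 is NOT divisible by 4.
    ⇒ system is inconsistent (no integer solution).

No solution (the system is inconsistent).


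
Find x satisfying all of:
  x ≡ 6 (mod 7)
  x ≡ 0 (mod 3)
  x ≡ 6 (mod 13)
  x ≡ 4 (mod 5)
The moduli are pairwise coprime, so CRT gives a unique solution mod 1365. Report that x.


Product of moduli M = 7 · 3 · 13 · 5 = 1365.
Merge one congruence at a time:
  Start: x ≡ 6 (mod 7).
  Combine with x ≡ 0 (mod 3); new modulus lcm = 21.
    Write x = 6 + 7·t and substitute into x ≡ 0 (mod 3): 7·t ≡ 0 − 6 = -6 (mod 3).
    Reduce coefficients mod 3: 1·t ≡ 0 (mod 3).
    So t ≡ 0 (mod 3).
    Then x = 6 + 7·0 = 6, valid modulo lcm(7, 3) = 21: x ≡ 6 (mod 21).
  Combine with x ≡ 6 (mod 13); new modulus lcm = 273.
    Write x = 6 + 21·t and substitute into x ≡ 6 (mod 13): 21·t ≡ 6 − 6 = 0 (mod 13).
    Reduce coefficients mod 13: 8·t ≡ 0 (mod 13).
    The inverse of 8 mod 13 is 5 (since 8·5 = 40 = 3·13 + 1), so t ≡ 5·0 = 0 ≡ 0 (mod 13).
    Then x = 6 + 21·0 = 6, valid modulo lcm(21, 13) = 273: x ≡ 6 (mod 273).
  Combine with x ≡ 4 (mod 5); new modulus lcm = 1365.
    Write x = 6 + 273·t and substitute into x ≡ 4 (mod 5): 273·t ≡ 4 − 6 = -2 (mod 5).
    Reduce coefficients mod 5: 3·t ≡ 3 (mod 5).
    The inverse of 3 mod 5 is 2 (since 3·2 = 6 = 1·5 + 1), so t ≡ 2·3 = 6 ≡ 1 (mod 5).
    Then x = 6 + 273·1 = 279, valid modulo lcm(273, 5) = 1365: x ≡ 279 (mod 1365).
Verify against each original: 279 mod 7 = 6, 279 mod 3 = 0, 279 mod 13 = 6, 279 mod 5 = 4.

x ≡ 279 (mod 1365).


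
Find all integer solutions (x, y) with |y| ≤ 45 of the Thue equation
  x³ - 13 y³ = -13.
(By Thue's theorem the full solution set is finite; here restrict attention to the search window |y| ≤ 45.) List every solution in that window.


The equation is x³ - 13y³ = -13. For fixed y, x³ = 13·y³ − 13, so a solution requires the RHS to be a perfect cube.
Strategy: iterate y from -45 to 45, compute RHS = 13·y³ − 13, and check whether it is a (positive or negative) perfect cube.
Check small values of y:
  y = 0: RHS = -13 is not a perfect cube.
  y = 1: RHS = 0 = (0)³ ⇒ x = 0 works.
  y = -1: RHS = -26 is not a perfect cube.
  y = 2: RHS = 91 is not a perfect cube.
  y = -2: RHS = -117 is not a perfect cube.
  y = 3: RHS = 338 is not a perfect cube.
  y = -3: RHS = -364 is not a perfect cube.
Continuing the search up to |y| = 45 finds no further solutions beyond those listed.
Collected solutions: (0, 1).

Solutions (with |y| ≤ 45): (0, 1).


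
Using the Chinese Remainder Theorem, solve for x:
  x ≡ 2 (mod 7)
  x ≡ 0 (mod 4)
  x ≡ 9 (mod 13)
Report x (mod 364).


Moduli 7, 4, 13 are pairwise coprime; by CRT there is a unique solution modulo M = 7 · 4 · 13 = 364.
Solve pairwise, accumulating the modulus:
  Start with x ≡ 2 (mod 7).
  Combine with x ≡ 0 (mod 4): since gcd(7, 4) = 1, we get a unique residue mod 28.
    Write x = 2 + 7·t and substitute into x ≡ 0 (mod 4): 7·t ≡ 0 − 2 = -2 (mod 4).
    Reduce coefficients mod 4: 3·t ≡ 2 (mod 4).
    The inverse of 3 mod 4 is 3 (since 3·3 = 9 = 2·4 + 1), so t ≡ 3·2 = 6 ≡ 2 (mod 4).
    Then x = 2 + 7·2 = 16, valid modulo lcm(7, 4) = 28: x ≡ 16 (mod 28).
  Combine with x ≡ 9 (mod 13): since gcd(28, 13) = 1, we get a unique residue mod 364.
    Write x = 16 + 28·t and substitute into x ≡ 9 (mod 13): 28·t ≡ 9 − 16 = -7 (mod 13).
    Reduce coefficients mod 13: 2·t ≡ 6 (mod 13).
    The inverse of 2 mod 13 is 7 (since 2·7 = 14 = 1·13 + 1), so t ≡ 7·6 = 42 ≡ 3 (mod 13).
    Then x = 16 + 28·3 = 100, valid modulo lcm(28, 13) = 364: x ≡ 100 (mod 364).
Verify: 100 mod 7 = 2 ✓, 100 mod 4 = 0 ✓, 100 mod 13 = 9 ✓.

x ≡ 100 (mod 364).


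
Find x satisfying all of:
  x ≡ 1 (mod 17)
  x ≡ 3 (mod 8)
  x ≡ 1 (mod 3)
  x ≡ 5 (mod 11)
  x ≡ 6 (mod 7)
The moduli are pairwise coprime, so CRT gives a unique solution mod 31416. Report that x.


Product of moduli M = 17 · 8 · 3 · 11 · 7 = 31416.
Merge one congruence at a time:
  Start: x ≡ 1 (mod 17).
  Combine with x ≡ 3 (mod 8); new modulus lcm = 136.
    Write x = 1 + 17·t and substitute into x ≡ 3 (mod 8): 17·t ≡ 3 − 1 = 2 (mod 8).
    Reduce coefficients mod 8: 1·t ≡ 2 (mod 8).
    So t ≡ 2 (mod 8).
    Then x = 1 + 17·2 = 35, valid modulo lcm(17, 8) = 136: x ≡ 35 (mod 136).
  Combine with x ≡ 1 (mod 3); new modulus lcm = 408.
    Write x = 35 + 136·t and substitute into x ≡ 1 (mod 3): 136·t ≡ 1 − 35 = -34 (mod 3).
    Reduce coefficients mod 3: 1·t ≡ 2 (mod 3).
    So t ≡ 2 (mod 3).
    Then x = 35 + 136·2 = 307, valid modulo lcm(136, 3) = 408: x ≡ 307 (mod 408).
  Combine with x ≡ 5 (mod 11); new modulus lcm = 4488.
    Write x = 307 + 408·t and substitute into x ≡ 5 (mod 11): 408·t ≡ 5 − 307 = -302 (mod 11).
    Reduce coefficients mod 11: 1·t ≡ 6 (mod 11).
    So t ≡ 6 (mod 11).
    Then x = 307 + 408·6 = 2755, valid modulo lcm(408, 11) = 4488: x ≡ 2755 (mod 4488).
  Combine with x ≡ 6 (mod 7); new modulus lcm = 31416.
    Write x = 2755 + 4488·t and substitute into x ≡ 6 (mod 7): 4488·t ≡ 6 − 2755 = -2749 (mod 7).
    Reduce coefficients mod 7: 1·t ≡ 2 (mod 7).
    So t ≡ 2 (mod 7).
    Then x = 2755 + 4488·2 = 11731, valid modulo lcm(4488, 7) = 31416: x ≡ 11731 (mod 31416).
Verify against each original: 11731 mod 17 = 1, 11731 mod 8 = 3, 11731 mod 3 = 1, 11731 mod 11 = 5, 11731 mod 7 = 6.

x ≡ 11731 (mod 31416).
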